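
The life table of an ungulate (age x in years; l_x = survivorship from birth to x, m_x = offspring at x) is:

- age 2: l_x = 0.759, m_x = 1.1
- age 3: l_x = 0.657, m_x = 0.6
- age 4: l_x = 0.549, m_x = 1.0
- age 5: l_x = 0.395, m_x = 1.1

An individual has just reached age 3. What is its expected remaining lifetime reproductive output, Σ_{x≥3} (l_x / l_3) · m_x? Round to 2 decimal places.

2.10

l_3 = 0.657. Conditional survival from age 3 to x is l_x / l_3.
  x=3: (0.657/0.657) × 0.6 = 0.6000
  x=4: (0.549/0.657) × 1.0 = 0.8356
  x=5: (0.395/0.657) × 1.1 = 0.6613
Sum = 0.6000 + 0.8356 + 0.6613 = 2.0970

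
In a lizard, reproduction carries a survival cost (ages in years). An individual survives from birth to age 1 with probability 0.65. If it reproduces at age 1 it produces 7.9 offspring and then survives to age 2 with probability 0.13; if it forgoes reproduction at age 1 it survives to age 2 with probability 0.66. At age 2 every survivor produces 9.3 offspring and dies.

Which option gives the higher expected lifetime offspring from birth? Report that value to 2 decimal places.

breed at age 1: R₀ = 0.65 × (7.9 + 0.13 × 9.3) = 0.65 × 9.1090 = 5.9209
delay to age 2: R₀ = 0.65 × (0.66 × 9.3) = 0.65 × 6.1380 = 3.9897
Higher: breed at age 1 (5.9209).

5.92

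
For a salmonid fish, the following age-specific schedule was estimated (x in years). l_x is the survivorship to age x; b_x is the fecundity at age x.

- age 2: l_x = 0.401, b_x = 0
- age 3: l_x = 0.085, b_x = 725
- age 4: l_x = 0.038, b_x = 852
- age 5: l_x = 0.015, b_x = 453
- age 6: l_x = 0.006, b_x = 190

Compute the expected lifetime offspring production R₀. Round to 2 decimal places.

R₀ = Σ l_x b_x:
  age 2: 0.401 × 0 = 0.0000
  age 3: 0.085 × 725 = 61.6250
  age 4: 0.038 × 852 = 32.3760
  age 5: 0.015 × 453 = 6.7950
  age 6: 0.006 × 190 = 1.1400
R₀ = 0.0000 + 61.6250 + 32.3760 + 6.7950 + 1.1400 = 101.9360

101.94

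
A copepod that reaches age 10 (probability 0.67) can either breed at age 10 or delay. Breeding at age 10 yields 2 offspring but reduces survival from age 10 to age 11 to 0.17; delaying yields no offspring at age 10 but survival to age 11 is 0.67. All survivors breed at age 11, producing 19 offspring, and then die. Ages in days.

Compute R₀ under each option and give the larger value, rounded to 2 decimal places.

8.53

breed at age 10: R₀ = 0.67 × (2 + 0.17 × 19) = 0.67 × 5.2300 = 3.5041
delay to age 11: R₀ = 0.67 × (0.67 × 19) = 0.67 × 12.7300 = 8.5291
Higher: delay to age 11 (8.5291).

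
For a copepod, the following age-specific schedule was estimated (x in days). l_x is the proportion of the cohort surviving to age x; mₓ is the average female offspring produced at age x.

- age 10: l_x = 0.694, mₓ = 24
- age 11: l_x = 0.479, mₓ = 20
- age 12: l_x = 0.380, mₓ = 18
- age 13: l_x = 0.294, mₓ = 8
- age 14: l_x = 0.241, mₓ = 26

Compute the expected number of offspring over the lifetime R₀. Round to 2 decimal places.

41.69

R₀ = Σ l_x mₓ:
  age 10: 0.694 × 24 = 16.6560
  age 11: 0.479 × 20 = 9.5800
  age 12: 0.380 × 18 = 6.8400
  age 13: 0.294 × 8 = 2.3520
  age 14: 0.241 × 26 = 6.2660
R₀ = 16.6560 + 9.5800 + 6.8400 + 2.3520 + 6.2660 = 41.6940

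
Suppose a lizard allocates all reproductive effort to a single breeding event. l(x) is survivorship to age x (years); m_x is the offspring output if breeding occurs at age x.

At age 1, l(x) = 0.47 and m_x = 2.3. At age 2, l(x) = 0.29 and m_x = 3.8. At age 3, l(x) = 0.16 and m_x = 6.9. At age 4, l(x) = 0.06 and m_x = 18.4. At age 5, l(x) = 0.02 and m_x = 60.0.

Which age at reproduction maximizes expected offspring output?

5

Expected offspring if breeding at age x = l(x) × m_x:
  age 1: 0.47 × 2.3 = 1.081
  age 2: 0.29 × 3.8 = 1.102
  age 3: 0.16 × 6.9 = 1.104
  age 4: 0.06 × 18.4 = 1.104
  age 5: 0.02 × 60.0 = 1.200
Maximum at age 5 (1.200).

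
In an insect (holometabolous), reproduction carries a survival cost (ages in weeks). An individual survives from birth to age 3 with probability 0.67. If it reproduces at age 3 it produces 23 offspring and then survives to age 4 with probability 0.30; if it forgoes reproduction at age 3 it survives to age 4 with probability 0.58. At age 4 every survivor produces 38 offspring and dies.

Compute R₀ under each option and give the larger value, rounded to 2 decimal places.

23.05

breed at age 3: R₀ = 0.67 × (23 + 0.30 × 38) = 0.67 × 34.4000 = 23.0480
delay to age 4: R₀ = 0.67 × (0.58 × 38) = 0.67 × 22.0400 = 14.7668
Higher: breed at age 3 (23.0480).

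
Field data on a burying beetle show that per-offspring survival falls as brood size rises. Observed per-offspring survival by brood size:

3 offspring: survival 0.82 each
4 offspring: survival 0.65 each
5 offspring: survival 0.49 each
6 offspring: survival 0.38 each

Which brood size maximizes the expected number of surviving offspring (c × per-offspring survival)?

4

Expected surviving offspring = c × s(c):
  c=3: 3 × 0.82 = 2.460
  c=4: 4 × 0.65 = 2.600
  c=5: 5 × 0.49 = 2.450
  c=6: 6 × 0.38 = 2.280
Maximum at c = 4 (2.600 surviving offspring).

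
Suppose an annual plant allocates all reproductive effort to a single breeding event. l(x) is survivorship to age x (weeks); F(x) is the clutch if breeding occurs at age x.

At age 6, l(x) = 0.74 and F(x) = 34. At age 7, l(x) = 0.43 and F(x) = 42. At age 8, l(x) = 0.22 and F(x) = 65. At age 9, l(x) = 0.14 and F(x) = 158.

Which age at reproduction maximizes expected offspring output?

6

Expected offspring if breeding at age x = l(x) × F(x):
  age 6: 0.74 × 34 = 25.160
  age 7: 0.43 × 42 = 18.060
  age 8: 0.22 × 65 = 14.300
  age 9: 0.14 × 158 = 22.120
Maximum at age 6 (25.160).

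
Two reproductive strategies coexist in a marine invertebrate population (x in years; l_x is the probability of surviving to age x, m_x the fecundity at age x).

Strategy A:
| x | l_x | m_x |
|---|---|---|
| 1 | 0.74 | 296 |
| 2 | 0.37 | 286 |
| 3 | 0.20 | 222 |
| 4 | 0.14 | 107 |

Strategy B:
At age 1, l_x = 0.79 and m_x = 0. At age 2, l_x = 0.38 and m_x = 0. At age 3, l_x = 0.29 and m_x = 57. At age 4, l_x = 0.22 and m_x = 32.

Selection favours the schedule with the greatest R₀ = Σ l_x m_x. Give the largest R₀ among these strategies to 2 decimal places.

Strategy A: R₀ = 0.74×296 + 0.37×286 + 0.20×222 + 0.14×107 = 384.2400
Strategy B: R₀ = 0.79×0 + 0.38×0 + 0.29×57 + 0.22×32 = 23.5700
Highest R₀: strategy A with 384.2400.

384.24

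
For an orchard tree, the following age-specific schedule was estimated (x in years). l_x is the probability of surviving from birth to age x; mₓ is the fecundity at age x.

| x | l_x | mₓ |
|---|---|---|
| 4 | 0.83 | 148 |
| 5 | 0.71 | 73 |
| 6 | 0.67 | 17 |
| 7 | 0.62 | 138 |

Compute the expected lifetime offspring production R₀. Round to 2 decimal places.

R₀ = Σ l_x mₓ:
  age 4: 0.83 × 148 = 122.8400
  age 5: 0.71 × 73 = 51.8300
  age 6: 0.67 × 17 = 11.3900
  age 7: 0.62 × 138 = 85.5600
R₀ = 122.8400 + 51.8300 + 11.3900 + 85.5600 = 271.6200

271.62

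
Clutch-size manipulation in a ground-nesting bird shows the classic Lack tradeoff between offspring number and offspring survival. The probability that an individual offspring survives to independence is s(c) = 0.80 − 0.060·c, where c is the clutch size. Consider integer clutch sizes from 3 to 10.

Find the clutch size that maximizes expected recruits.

7

Expected recruits = c × s(c):
  c=3: 3 × 0.620 = 1.860
  c=4: 4 × 0.560 = 2.240
  c=5: 5 × 0.500 = 2.500
  c=6: 6 × 0.440 = 2.640
  c=7: 7 × 0.380 = 2.660
  c=8: 8 × 0.320 = 2.560
  c=9: 9 × 0.260 = 2.340
  c=10: 10 × 0.200 = 2.000
Maximum at c = 7 (2.660 recruits).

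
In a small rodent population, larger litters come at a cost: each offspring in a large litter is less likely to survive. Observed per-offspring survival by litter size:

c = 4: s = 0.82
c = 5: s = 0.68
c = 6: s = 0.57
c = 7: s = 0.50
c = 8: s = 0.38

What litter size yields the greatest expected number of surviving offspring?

7

Expected surviving offspring = c × s(c):
  c=4: 4 × 0.82 = 3.280
  c=5: 5 × 0.68 = 3.400
  c=6: 6 × 0.57 = 3.420
  c=7: 7 × 0.50 = 3.500
  c=8: 8 × 0.38 = 3.040
Maximum at c = 7 (3.500 surviving offspring).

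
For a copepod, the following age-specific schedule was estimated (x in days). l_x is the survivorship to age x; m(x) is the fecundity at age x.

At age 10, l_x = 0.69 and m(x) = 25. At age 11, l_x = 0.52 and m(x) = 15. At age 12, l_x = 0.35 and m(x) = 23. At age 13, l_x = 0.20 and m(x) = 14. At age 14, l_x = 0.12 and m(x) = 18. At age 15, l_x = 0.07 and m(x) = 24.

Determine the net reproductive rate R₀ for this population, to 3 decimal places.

39.740

R₀ = Σ l_x m(x):
  age 10: 0.69 × 25 = 17.2500
  age 11: 0.52 × 15 = 7.8000
  age 12: 0.35 × 23 = 8.0500
  age 13: 0.20 × 14 = 2.8000
  age 14: 0.12 × 18 = 2.1600
  age 15: 0.07 × 24 = 1.6800
R₀ = 17.2500 + 7.8000 + 8.0500 + 2.8000 + 2.1600 + 1.6800 = 39.7400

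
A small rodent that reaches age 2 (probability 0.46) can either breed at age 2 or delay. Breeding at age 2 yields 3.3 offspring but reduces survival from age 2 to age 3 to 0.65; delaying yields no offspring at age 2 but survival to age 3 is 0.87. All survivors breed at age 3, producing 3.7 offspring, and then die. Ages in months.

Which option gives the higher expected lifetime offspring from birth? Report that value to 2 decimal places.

breed at age 2: R₀ = 0.46 × (3.3 + 0.65 × 3.7) = 0.46 × 5.7050 = 2.6243
delay to age 3: R₀ = 0.46 × (0.87 × 3.7) = 0.46 × 3.2190 = 1.4807
Higher: breed at age 2 (2.6243).

2.62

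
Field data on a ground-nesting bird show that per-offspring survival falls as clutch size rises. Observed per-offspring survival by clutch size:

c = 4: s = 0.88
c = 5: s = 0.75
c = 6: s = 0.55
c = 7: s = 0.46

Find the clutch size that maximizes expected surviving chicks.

5

Expected surviving chicks = c × s(c):
  c=4: 4 × 0.88 = 3.520
  c=5: 5 × 0.75 = 3.750
  c=6: 6 × 0.55 = 3.300
  c=7: 7 × 0.46 = 3.220
Maximum at c = 5 (3.750 surviving chicks).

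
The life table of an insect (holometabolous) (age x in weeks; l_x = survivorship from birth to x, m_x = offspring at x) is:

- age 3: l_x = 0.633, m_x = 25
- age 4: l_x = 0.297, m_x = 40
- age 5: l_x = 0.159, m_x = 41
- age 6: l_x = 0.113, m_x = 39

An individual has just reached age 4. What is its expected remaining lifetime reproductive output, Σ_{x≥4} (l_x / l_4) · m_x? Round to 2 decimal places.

l_4 = 0.297. Conditional survival from age 4 to x is l_x / l_4.
  x=4: (0.297/0.297) × 40 = 40.0000
  x=5: (0.159/0.297) × 41 = 21.9495
  x=6: (0.113/0.297) × 39 = 14.8384
Sum = 40.0000 + 21.9495 + 14.8384 = 76.7879

76.79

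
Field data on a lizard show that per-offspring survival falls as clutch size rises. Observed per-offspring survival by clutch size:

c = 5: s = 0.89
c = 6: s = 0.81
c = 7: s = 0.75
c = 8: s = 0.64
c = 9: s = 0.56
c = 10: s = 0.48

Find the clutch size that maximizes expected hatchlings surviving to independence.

7

Expected hatchlings surviving to independence = c × s(c):
  c=5: 5 × 0.89 = 4.450
  c=6: 6 × 0.81 = 4.860
  c=7: 7 × 0.75 = 5.250
  c=8: 8 × 0.64 = 5.120
  c=9: 9 × 0.56 = 5.040
  c=10: 10 × 0.48 = 4.800
Maximum at c = 7 (5.250 hatchlings surviving to independence).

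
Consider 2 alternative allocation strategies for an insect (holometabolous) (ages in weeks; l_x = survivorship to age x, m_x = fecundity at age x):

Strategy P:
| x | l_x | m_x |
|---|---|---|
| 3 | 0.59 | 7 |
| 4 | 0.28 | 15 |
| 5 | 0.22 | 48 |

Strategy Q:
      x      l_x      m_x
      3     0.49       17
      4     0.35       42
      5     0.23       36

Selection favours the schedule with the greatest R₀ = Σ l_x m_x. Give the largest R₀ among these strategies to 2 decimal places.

31.31

Strategy P: R₀ = 0.59×7 + 0.28×15 + 0.22×48 = 18.8900
Strategy Q: R₀ = 0.49×17 + 0.35×42 + 0.23×36 = 31.3100
Highest R₀: strategy Q with 31.3100.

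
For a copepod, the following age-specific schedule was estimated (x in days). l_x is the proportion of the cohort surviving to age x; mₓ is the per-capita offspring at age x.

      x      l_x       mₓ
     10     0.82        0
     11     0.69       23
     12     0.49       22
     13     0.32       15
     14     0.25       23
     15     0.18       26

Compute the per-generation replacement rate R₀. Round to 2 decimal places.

41.88

R₀ = Σ l_x mₓ:
  age 10: 0.82 × 0 = 0.0000
  age 11: 0.69 × 23 = 15.8700
  age 12: 0.49 × 22 = 10.7800
  age 13: 0.32 × 15 = 4.8000
  age 14: 0.25 × 23 = 5.7500
  age 15: 0.18 × 26 = 4.6800
R₀ = 0.0000 + 15.8700 + 10.7800 + 4.8000 + 5.7500 + 4.6800 = 41.8800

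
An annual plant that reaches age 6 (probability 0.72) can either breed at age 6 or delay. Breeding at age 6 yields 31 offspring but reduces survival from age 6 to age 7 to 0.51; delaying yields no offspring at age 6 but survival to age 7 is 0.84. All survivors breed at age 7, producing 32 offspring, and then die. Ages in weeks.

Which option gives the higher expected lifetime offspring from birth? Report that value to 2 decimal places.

34.07

breed at age 6: R₀ = 0.72 × (31 + 0.51 × 32) = 0.72 × 47.3200 = 34.0704
delay to age 7: R₀ = 0.72 × (0.84 × 32) = 0.72 × 26.8800 = 19.3536
Higher: breed at age 6 (34.0704).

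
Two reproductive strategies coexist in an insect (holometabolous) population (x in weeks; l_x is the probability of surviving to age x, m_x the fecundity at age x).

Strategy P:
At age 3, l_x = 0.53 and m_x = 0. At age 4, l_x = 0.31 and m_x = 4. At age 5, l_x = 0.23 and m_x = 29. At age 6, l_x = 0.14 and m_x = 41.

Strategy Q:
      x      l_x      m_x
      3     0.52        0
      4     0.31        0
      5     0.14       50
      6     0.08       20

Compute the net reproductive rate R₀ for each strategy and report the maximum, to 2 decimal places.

13.65

Strategy P: R₀ = 0.53×0 + 0.31×4 + 0.23×29 + 0.14×41 = 13.6500
Strategy Q: R₀ = 0.52×0 + 0.31×0 + 0.14×50 + 0.08×20 = 8.6000
Highest R₀: strategy P with 13.6500.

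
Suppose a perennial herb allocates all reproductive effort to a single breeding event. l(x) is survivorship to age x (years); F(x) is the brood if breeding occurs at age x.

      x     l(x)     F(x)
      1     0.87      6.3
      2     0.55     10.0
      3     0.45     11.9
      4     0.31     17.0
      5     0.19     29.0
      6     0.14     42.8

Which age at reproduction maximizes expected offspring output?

6

Expected offspring if breeding at age x = l(x) × F(x):
  age 1: 0.87 × 6.3 = 5.481
  age 2: 0.55 × 10.0 = 5.500
  age 3: 0.45 × 11.9 = 5.355
  age 4: 0.31 × 17.0 = 5.270
  age 5: 0.19 × 29.0 = 5.510
  age 6: 0.14 × 42.8 = 5.992
Maximum at age 6 (5.992).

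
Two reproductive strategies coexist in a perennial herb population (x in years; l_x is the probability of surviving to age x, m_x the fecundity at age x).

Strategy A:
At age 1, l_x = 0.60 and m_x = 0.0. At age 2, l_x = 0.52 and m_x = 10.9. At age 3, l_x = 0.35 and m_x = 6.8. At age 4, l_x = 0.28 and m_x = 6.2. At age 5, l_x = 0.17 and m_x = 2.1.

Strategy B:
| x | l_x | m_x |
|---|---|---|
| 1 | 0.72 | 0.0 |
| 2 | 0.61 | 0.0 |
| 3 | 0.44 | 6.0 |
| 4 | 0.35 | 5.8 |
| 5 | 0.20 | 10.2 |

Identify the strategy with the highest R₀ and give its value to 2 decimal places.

Strategy A: R₀ = 0.60×0.0 + 0.52×10.9 + 0.35×6.8 + 0.28×6.2 + 0.17×2.1 = 10.1410
Strategy B: R₀ = 0.72×0.0 + 0.61×0.0 + 0.44×6.0 + 0.35×5.8 + 0.20×10.2 = 6.7100
Highest R₀: strategy A with 10.1410.

10.14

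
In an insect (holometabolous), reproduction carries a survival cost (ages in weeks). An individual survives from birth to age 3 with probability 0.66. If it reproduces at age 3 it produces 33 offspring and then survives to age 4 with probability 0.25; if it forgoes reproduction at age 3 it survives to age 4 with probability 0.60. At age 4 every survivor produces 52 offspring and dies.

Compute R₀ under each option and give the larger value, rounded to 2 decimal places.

breed at age 3: R₀ = 0.66 × (33 + 0.25 × 52) = 0.66 × 46.0000 = 30.3600
delay to age 4: R₀ = 0.66 × (0.60 × 52) = 0.66 × 31.2000 = 20.5920
Higher: breed at age 3 (30.3600).

30.36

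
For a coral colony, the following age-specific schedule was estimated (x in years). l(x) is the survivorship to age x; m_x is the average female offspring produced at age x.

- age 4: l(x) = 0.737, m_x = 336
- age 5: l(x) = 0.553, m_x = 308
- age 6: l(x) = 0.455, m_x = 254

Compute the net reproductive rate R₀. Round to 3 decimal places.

533.526

R₀ = Σ l(x) m_x:
  age 4: 0.737 × 336 = 247.6320
  age 5: 0.553 × 308 = 170.3240
  age 6: 0.455 × 254 = 115.5700
R₀ = 247.6320 + 170.3240 + 115.5700 = 533.5260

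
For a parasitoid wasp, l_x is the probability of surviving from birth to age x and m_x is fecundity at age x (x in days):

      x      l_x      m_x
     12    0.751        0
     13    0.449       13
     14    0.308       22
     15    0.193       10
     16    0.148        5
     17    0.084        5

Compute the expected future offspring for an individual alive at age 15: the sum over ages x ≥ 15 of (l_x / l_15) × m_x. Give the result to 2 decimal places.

l_15 = 0.193. Conditional survival from age 15 to x is l_x / l_15.
  x=15: (0.193/0.193) × 10 = 10.0000
  x=16: (0.148/0.193) × 5 = 3.8342
  x=17: (0.084/0.193) × 5 = 2.1762
Sum = 10.0000 + 3.8342 + 2.1762 = 16.0104

16.01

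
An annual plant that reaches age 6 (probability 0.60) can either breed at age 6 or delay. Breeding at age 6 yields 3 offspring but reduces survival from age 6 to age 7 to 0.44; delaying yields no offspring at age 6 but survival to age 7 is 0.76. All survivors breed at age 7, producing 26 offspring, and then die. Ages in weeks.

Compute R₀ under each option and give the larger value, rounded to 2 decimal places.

breed at age 6: R₀ = 0.60 × (3 + 0.44 × 26) = 0.60 × 14.4400 = 8.6640
delay to age 7: R₀ = 0.60 × (0.76 × 26) = 0.60 × 19.7600 = 11.8560
Higher: delay to age 7 (11.8560).

11.86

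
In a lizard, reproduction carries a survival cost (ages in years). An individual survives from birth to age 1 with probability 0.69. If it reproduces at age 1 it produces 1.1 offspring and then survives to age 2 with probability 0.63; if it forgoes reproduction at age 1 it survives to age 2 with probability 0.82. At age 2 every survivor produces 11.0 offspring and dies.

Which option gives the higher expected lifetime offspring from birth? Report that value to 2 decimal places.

breed at age 1: R₀ = 0.69 × (1.1 + 0.63 × 11.0) = 0.69 × 8.0300 = 5.5407
delay to age 2: R₀ = 0.69 × (0.82 × 11.0) = 0.69 × 9.0200 = 6.2238
Higher: delay to age 2 (6.2238).

6.22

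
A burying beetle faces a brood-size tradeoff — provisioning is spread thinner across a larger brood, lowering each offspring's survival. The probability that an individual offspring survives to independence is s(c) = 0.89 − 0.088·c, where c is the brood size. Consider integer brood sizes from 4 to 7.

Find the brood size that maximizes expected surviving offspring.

5

Expected surviving offspring = c × s(c):
  c=4: 4 × 0.538 = 2.152
  c=5: 5 × 0.450 = 2.250
  c=6: 6 × 0.362 = 2.172
  c=7: 7 × 0.274 = 1.918
Maximum at c = 5 (2.250 surviving offspring).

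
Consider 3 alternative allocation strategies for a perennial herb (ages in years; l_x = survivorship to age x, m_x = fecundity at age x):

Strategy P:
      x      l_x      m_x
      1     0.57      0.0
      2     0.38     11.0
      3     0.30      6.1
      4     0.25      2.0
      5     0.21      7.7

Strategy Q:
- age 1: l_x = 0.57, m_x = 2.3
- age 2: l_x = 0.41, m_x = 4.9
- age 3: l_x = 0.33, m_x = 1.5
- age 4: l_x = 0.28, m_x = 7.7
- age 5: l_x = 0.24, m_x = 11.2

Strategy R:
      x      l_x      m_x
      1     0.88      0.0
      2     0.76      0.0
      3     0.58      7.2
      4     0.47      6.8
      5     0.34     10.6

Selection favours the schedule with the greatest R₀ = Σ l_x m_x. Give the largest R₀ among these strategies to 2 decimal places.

Strategy P: R₀ = 0.57×0.0 + 0.38×11.0 + 0.30×6.1 + 0.25×2.0 + 0.21×7.7 = 8.1270
Strategy Q: R₀ = 0.57×2.3 + 0.41×4.9 + 0.33×1.5 + 0.28×7.7 + 0.24×11.2 = 8.6590
Strategy R: R₀ = 0.88×0.0 + 0.76×0.0 + 0.58×7.2 + 0.47×6.8 + 0.34×10.6 = 10.9760
Highest R₀: strategy R with 10.9760.

10.98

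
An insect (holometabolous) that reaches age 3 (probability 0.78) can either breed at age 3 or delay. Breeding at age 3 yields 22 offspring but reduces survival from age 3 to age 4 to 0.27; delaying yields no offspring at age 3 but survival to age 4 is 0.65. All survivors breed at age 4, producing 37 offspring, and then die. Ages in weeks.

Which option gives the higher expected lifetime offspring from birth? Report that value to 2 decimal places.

breed at age 3: R₀ = 0.78 × (22 + 0.27 × 37) = 0.78 × 31.9900 = 24.9522
delay to age 4: R₀ = 0.78 × (0.65 × 37) = 0.78 × 24.0500 = 18.7590
Higher: breed at age 3 (24.9522).

24.95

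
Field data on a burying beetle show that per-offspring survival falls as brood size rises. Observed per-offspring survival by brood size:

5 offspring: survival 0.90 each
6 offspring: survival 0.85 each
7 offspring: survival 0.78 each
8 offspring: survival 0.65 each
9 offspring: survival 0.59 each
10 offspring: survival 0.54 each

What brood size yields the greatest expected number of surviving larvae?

7

Expected surviving larvae = c × s(c):
  c=5: 5 × 0.90 = 4.500
  c=6: 6 × 0.85 = 5.100
  c=7: 7 × 0.78 = 5.460
  c=8: 8 × 0.65 = 5.200
  c=9: 9 × 0.59 = 5.310
  c=10: 10 × 0.54 = 5.400
Maximum at c = 7 (5.460 surviving larvae).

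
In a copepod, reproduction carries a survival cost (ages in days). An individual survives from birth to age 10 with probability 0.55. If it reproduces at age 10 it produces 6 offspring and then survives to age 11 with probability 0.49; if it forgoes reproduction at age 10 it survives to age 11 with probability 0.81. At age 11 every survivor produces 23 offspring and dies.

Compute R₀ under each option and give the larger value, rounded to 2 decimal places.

breed at age 10: R₀ = 0.55 × (6 + 0.49 × 23) = 0.55 × 17.2700 = 9.4985
delay to age 11: R₀ = 0.55 × (0.81 × 23) = 0.55 × 18.6300 = 10.2465
Higher: delay to age 11 (10.2465).

10.25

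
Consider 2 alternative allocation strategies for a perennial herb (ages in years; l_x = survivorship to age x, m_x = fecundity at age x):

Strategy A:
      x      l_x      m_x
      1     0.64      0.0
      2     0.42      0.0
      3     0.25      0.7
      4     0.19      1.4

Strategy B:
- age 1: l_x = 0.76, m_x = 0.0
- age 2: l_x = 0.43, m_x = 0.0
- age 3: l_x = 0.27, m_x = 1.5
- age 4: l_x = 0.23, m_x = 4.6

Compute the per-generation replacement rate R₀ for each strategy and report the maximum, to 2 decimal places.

1.46

Strategy A: R₀ = 0.64×0.0 + 0.42×0.0 + 0.25×0.7 + 0.19×1.4 = 0.4410
Strategy B: R₀ = 0.76×0.0 + 0.43×0.0 + 0.27×1.5 + 0.23×4.6 = 1.4630
Highest R₀: strategy B with 1.4630.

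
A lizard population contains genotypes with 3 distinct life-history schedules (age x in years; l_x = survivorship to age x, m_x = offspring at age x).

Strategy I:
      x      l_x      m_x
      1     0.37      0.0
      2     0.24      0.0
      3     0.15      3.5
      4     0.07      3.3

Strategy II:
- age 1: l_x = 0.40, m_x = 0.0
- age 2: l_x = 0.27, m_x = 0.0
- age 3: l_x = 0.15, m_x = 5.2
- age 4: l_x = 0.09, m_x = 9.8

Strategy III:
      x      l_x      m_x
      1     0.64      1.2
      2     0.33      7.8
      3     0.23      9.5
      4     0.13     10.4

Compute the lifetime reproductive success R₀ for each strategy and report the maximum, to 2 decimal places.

6.88

Strategy I: R₀ = 0.37×0.0 + 0.24×0.0 + 0.15×3.5 + 0.07×3.3 = 0.7560
Strategy II: R₀ = 0.40×0.0 + 0.27×0.0 + 0.15×5.2 + 0.09×9.8 = 1.6620
Strategy III: R₀ = 0.64×1.2 + 0.33×7.8 + 0.23×9.5 + 0.13×10.4 = 6.8790
Highest R₀: strategy III with 6.8790.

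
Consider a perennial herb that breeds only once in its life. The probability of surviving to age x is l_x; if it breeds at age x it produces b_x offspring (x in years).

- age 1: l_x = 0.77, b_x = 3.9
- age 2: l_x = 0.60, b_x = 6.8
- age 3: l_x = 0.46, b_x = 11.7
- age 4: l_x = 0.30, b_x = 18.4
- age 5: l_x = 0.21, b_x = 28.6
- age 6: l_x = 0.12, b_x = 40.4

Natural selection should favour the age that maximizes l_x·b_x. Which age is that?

Expected offspring if breeding at age x = l_x × b_x:
  age 1: 0.77 × 3.9 = 3.003
  age 2: 0.60 × 6.8 = 4.080
  age 3: 0.46 × 11.7 = 5.382
  age 4: 0.30 × 18.4 = 5.520
  age 5: 0.21 × 28.6 = 6.006
  age 6: 0.12 × 40.4 = 4.848
Maximum at age 5 (6.006).

5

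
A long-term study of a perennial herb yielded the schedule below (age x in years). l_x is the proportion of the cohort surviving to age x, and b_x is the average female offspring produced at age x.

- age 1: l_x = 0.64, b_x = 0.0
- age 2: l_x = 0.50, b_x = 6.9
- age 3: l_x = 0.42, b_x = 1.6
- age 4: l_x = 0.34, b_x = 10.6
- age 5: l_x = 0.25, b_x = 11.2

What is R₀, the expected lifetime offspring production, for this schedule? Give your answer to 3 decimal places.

R₀ = Σ l_x b_x:
  age 1: 0.64 × 0.0 = 0.0000
  age 2: 0.50 × 6.9 = 3.4500
  age 3: 0.42 × 1.6 = 0.6720
  age 4: 0.34 × 10.6 = 3.6040
  age 5: 0.25 × 11.2 = 2.8000
R₀ = 0.0000 + 3.4500 + 0.6720 + 3.6040 + 2.8000 = 10.5260

10.526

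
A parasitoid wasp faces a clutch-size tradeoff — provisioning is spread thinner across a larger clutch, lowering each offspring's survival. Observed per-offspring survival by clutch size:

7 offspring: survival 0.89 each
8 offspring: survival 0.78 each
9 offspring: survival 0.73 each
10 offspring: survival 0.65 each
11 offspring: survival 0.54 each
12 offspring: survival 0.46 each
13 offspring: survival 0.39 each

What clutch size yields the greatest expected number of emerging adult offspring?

Expected emerging adult offspring = c × s(c):
  c=7: 7 × 0.89 = 6.230
  c=8: 8 × 0.78 = 6.240
  c=9: 9 × 0.73 = 6.570
  c=10: 10 × 0.65 = 6.500
  c=11: 11 × 0.54 = 5.940
  c=12: 12 × 0.46 = 5.520
  c=13: 13 × 0.39 = 5.070
Maximum at c = 9 (6.570 emerging adult offspring).

9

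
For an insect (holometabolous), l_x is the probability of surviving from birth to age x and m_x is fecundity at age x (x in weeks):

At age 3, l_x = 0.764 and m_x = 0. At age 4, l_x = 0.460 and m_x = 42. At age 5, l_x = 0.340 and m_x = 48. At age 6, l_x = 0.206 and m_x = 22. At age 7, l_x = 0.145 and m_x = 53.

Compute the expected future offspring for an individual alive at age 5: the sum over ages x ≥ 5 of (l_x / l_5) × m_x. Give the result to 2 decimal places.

l_5 = 0.340. Conditional survival from age 5 to x is l_x / l_5.
  x=5: (0.340/0.340) × 48 = 48.0000
  x=6: (0.206/0.340) × 22 = 13.3294
  x=7: (0.145/0.340) × 53 = 22.6029
Sum = 48.0000 + 13.3294 + 22.6029 = 83.9324

83.93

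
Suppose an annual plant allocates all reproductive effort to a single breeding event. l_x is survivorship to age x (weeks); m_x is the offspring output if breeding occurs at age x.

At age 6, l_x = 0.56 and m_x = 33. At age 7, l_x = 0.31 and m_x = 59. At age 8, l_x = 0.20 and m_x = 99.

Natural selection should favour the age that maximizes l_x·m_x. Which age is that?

8

Expected offspring if breeding at age x = l_x × m_x:
  age 6: 0.56 × 33 = 18.480
  age 7: 0.31 × 59 = 18.290
  age 8: 0.20 × 99 = 19.800
Maximum at age 8 (19.800).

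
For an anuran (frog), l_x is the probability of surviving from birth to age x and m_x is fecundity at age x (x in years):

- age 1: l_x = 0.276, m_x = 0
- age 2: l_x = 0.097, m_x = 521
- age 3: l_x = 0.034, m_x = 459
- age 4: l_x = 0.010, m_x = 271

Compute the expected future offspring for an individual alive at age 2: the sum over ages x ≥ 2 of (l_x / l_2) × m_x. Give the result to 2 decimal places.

l_2 = 0.097. Conditional survival from age 2 to x is l_x / l_2.
  x=2: (0.097/0.097) × 521 = 521.0000
  x=3: (0.034/0.097) × 459 = 160.8866
  x=4: (0.010/0.097) × 271 = 27.9381
Sum = 521.0000 + 160.8866 + 27.9381 = 709.8247

709.82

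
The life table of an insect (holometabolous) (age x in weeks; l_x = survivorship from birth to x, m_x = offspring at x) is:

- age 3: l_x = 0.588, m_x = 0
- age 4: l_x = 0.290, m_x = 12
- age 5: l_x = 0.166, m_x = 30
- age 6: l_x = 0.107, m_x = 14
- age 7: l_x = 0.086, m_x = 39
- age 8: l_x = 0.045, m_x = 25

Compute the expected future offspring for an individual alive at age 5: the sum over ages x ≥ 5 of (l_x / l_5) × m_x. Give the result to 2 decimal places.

66.01

l_5 = 0.166. Conditional survival from age 5 to x is l_x / l_5.
  x=5: (0.166/0.166) × 30 = 30.0000
  x=6: (0.107/0.166) × 14 = 9.0241
  x=7: (0.086/0.166) × 39 = 20.2048
  x=8: (0.045/0.166) × 25 = 6.7771
Sum = 30.0000 + 9.0241 + 20.2048 + 6.7771 = 66.0060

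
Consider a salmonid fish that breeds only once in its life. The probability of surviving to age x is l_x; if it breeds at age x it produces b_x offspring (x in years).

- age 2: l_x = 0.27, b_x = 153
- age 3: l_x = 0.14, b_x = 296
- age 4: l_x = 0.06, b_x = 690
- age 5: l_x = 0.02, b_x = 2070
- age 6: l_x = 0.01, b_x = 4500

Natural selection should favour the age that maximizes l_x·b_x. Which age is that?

Expected offspring if breeding at age x = l_x × b_x:
  age 2: 0.27 × 153 = 41.310
  age 3: 0.14 × 296 = 41.440
  age 4: 0.06 × 690 = 41.400
  age 5: 0.02 × 2070 = 41.400
  age 6: 0.01 × 4500 = 45.000
Maximum at age 6 (45.000).

6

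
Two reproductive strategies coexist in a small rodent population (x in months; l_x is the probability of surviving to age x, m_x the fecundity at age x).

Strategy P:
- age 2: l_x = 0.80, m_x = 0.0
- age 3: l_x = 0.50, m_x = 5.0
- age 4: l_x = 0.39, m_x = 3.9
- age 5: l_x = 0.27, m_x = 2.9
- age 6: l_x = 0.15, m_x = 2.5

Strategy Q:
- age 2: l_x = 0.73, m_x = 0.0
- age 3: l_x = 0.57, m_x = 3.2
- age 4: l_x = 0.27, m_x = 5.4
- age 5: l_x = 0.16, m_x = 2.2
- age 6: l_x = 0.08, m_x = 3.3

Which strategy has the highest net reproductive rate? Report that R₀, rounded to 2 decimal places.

5.18

Strategy P: R₀ = 0.80×0.0 + 0.50×5.0 + 0.39×3.9 + 0.27×2.9 + 0.15×2.5 = 5.1790
Strategy Q: R₀ = 0.73×0.0 + 0.57×3.2 + 0.27×5.4 + 0.16×2.2 + 0.08×3.3 = 3.8980
Highest R₀: strategy P with 5.1790.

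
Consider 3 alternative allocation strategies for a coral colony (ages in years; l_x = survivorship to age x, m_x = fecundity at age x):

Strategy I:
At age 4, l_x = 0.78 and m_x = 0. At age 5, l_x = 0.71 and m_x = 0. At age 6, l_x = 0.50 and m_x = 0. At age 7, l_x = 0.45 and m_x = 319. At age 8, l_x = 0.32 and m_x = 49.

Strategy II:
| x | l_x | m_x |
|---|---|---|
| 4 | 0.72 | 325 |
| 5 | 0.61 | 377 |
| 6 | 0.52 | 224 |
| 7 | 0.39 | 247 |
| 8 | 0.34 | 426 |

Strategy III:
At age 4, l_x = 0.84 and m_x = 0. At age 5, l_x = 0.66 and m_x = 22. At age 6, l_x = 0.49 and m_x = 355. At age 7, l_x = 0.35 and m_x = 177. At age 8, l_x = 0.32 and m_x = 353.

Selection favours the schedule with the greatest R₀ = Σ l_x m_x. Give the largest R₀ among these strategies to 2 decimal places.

Strategy I: R₀ = 0.78×0 + 0.71×0 + 0.50×0 + 0.45×319 + 0.32×49 = 159.2300
Strategy II: R₀ = 0.72×325 + 0.61×377 + 0.52×224 + 0.39×247 + 0.34×426 = 821.6200
Strategy III: R₀ = 0.84×0 + 0.66×22 + 0.49×355 + 0.35×177 + 0.32×353 = 363.3800
Highest R₀: strategy II with 821.6200.

821.62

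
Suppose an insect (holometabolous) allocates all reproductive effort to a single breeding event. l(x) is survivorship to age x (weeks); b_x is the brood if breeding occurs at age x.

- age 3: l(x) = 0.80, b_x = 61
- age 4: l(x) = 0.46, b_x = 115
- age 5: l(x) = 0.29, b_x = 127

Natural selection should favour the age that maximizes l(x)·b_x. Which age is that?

4

Expected offspring if breeding at age x = l(x) × b_x:
  age 3: 0.80 × 61 = 48.800
  age 4: 0.46 × 115 = 52.900
  age 5: 0.29 × 127 = 36.830
Maximum at age 4 (52.900).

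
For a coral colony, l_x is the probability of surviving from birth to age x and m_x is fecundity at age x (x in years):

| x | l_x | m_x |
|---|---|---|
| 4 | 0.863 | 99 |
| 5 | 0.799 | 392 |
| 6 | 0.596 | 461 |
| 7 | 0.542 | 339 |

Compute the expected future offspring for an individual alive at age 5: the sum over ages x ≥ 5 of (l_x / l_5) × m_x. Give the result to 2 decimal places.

965.83

l_5 = 0.799. Conditional survival from age 5 to x is l_x / l_5.
  x=5: (0.799/0.799) × 392 = 392.0000
  x=6: (0.596/0.799) × 461 = 343.8748
  x=7: (0.542/0.799) × 339 = 229.9599
Sum = 392.0000 + 343.8748 + 229.9599 = 965.8348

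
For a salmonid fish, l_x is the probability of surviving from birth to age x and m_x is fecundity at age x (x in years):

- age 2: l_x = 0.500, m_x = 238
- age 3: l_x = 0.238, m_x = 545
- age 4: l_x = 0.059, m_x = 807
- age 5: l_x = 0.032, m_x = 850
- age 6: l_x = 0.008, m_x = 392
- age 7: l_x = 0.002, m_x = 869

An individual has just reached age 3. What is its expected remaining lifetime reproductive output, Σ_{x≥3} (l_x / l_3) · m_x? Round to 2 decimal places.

879.82

l_3 = 0.238. Conditional survival from age 3 to x is l_x / l_3.
  x=3: (0.238/0.238) × 545 = 545.0000
  x=4: (0.059/0.238) × 807 = 200.0546
  x=5: (0.032/0.238) × 850 = 114.2857
  x=6: (0.008/0.238) × 392 = 13.1765
  x=7: (0.002/0.238) × 869 = 7.3025
Sum = 545.0000 + 200.0546 + 114.2857 + 13.1765 + 7.3025 = 879.8193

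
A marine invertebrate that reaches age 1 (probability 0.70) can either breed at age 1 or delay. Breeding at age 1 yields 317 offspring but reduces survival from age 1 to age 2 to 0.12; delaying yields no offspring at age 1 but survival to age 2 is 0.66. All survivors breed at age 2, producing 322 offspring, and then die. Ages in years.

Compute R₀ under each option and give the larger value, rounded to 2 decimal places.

breed at age 1: R₀ = 0.70 × (317 + 0.12 × 322) = 0.70 × 355.6400 = 248.9480
delay to age 2: R₀ = 0.70 × (0.66 × 322) = 0.70 × 212.5200 = 148.7640
Higher: breed at age 1 (248.9480).

248.95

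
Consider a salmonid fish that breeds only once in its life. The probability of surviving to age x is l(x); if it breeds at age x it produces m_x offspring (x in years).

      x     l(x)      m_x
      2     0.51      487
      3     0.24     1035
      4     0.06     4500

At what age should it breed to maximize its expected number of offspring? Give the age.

4

Expected offspring if breeding at age x = l(x) × m_x:
  age 2: 0.51 × 487 = 248.370
  age 3: 0.24 × 1035 = 248.400
  age 4: 0.06 × 4500 = 270.000
Maximum at age 4 (270.000).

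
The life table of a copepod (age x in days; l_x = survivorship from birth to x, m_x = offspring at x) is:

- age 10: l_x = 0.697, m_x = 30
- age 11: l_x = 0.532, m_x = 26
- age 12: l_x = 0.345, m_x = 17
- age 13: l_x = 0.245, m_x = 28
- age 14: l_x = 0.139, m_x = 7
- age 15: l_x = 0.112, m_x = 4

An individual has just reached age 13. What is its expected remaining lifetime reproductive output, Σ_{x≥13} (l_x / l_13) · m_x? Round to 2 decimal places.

l_13 = 0.245. Conditional survival from age 13 to x is l_x / l_13.
  x=13: (0.245/0.245) × 28 = 28.0000
  x=14: (0.139/0.245) × 7 = 3.9714
  x=15: (0.112/0.245) × 4 = 1.8286
Sum = 28.0000 + 3.9714 + 1.8286 = 33.8000

33.80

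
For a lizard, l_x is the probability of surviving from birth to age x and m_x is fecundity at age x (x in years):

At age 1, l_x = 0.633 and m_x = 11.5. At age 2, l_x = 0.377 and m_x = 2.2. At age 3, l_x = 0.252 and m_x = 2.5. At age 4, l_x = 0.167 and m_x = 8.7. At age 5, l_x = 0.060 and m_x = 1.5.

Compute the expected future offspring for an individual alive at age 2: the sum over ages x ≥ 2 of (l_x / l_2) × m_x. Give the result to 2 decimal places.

l_2 = 0.377. Conditional survival from age 2 to x is l_x / l_2.
  x=2: (0.377/0.377) × 2.2 = 2.2000
  x=3: (0.252/0.377) × 2.5 = 1.6711
  x=4: (0.167/0.377) × 8.7 = 3.8538
  x=5: (0.060/0.377) × 1.5 = 0.2387
Sum = 2.2000 + 1.6711 + 3.8538 + 0.2387 = 7.9637

7.96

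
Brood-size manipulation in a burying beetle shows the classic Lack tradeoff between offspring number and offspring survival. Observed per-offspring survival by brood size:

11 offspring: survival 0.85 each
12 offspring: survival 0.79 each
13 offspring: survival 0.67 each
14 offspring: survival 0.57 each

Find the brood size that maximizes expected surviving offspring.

12

Expected surviving offspring = c × s(c):
  c=11: 11 × 0.85 = 9.350
  c=12: 12 × 0.79 = 9.480
  c=13: 13 × 0.67 = 8.710
  c=14: 14 × 0.57 = 7.980
Maximum at c = 12 (9.480 surviving offspring).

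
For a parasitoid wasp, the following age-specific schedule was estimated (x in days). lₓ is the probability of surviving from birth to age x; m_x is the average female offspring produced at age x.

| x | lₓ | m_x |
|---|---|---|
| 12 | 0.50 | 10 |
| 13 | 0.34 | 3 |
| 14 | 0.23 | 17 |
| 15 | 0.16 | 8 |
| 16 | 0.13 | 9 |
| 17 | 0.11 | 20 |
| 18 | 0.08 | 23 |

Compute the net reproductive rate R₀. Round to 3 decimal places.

16.420

R₀ = Σ lₓ m_x:
  age 12: 0.50 × 10 = 5.0000
  age 13: 0.34 × 3 = 1.0200
  age 14: 0.23 × 17 = 3.9100
  age 15: 0.16 × 8 = 1.2800
  age 16: 0.13 × 9 = 1.1700
  age 17: 0.11 × 20 = 2.2000
  age 18: 0.08 × 23 = 1.8400
R₀ = 5.0000 + 1.0200 + 3.9100 + 1.2800 + 1.1700 + 2.2000 + 1.8400 = 16.4200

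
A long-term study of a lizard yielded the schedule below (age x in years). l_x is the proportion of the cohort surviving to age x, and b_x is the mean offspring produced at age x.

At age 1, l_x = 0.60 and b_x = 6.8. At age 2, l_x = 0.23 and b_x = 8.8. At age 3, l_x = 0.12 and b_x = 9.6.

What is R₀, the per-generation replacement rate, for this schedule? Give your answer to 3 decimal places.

7.256

R₀ = Σ l_x b_x:
  age 1: 0.60 × 6.8 = 4.0800
  age 2: 0.23 × 8.8 = 2.0240
  age 3: 0.12 × 9.6 = 1.1520
R₀ = 4.0800 + 2.0240 + 1.1520 = 7.2560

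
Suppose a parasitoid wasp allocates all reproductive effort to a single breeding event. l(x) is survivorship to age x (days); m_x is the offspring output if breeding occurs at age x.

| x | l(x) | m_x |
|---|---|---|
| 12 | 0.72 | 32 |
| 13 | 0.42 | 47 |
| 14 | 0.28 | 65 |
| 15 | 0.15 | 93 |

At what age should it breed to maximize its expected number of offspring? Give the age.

12

Expected offspring if breeding at age x = l(x) × m_x:
  age 12: 0.72 × 32 = 23.040
  age 13: 0.42 × 47 = 19.740
  age 14: 0.28 × 65 = 18.200
  age 15: 0.15 × 93 = 13.950
Maximum at age 12 (23.040).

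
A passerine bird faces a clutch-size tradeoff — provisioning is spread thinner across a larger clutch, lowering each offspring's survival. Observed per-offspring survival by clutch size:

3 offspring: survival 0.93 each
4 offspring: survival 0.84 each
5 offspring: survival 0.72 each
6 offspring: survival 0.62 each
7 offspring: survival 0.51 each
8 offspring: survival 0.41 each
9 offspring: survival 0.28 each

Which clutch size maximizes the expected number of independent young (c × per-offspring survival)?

Expected independent young = c × s(c):
  c=3: 3 × 0.93 = 2.790
  c=4: 4 × 0.84 = 3.360
  c=5: 5 × 0.72 = 3.600
  c=6: 6 × 0.62 = 3.720
  c=7: 7 × 0.51 = 3.570
  c=8: 8 × 0.41 = 3.280
  c=9: 9 × 0.28 = 2.520
Maximum at c = 6 (3.720 independent young).

6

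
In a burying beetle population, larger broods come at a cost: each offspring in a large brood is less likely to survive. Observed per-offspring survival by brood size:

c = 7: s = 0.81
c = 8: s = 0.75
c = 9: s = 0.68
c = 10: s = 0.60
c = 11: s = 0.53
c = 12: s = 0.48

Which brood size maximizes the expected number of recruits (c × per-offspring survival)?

Expected recruits = c × s(c):
  c=7: 7 × 0.81 = 5.670
  c=8: 8 × 0.75 = 6.000
  c=9: 9 × 0.68 = 6.120
  c=10: 10 × 0.60 = 6.000
  c=11: 11 × 0.53 = 5.830
  c=12: 12 × 0.48 = 5.760
Maximum at c = 9 (6.120 recruits).

9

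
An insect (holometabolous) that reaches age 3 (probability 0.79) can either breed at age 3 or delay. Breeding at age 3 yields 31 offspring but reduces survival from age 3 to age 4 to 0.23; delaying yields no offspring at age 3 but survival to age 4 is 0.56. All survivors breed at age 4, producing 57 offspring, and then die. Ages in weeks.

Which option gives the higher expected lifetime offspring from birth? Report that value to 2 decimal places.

breed at age 3: R₀ = 0.79 × (31 + 0.23 × 57) = 0.79 × 44.1100 = 34.8469
delay to age 4: R₀ = 0.79 × (0.56 × 57) = 0.79 × 31.9200 = 25.2168
Higher: breed at age 3 (34.8469).

34.85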